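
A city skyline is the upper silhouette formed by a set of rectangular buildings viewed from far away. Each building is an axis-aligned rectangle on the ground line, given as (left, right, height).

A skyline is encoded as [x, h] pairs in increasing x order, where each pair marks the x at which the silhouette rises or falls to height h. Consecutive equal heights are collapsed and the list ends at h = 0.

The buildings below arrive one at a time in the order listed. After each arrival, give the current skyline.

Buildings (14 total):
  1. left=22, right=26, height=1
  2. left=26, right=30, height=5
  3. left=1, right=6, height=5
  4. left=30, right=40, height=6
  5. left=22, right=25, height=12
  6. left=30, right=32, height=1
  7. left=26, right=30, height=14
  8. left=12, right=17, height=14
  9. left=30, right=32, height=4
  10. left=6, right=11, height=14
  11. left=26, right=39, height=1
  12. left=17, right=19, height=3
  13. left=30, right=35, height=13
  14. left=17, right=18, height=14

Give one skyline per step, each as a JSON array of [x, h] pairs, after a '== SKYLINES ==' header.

== SKYLINES ==
[[22,1],[26,0]]
[[22,1],[26,5],[30,0]]
[[1,5],[6,0],[22,1],[26,5],[30,0]]
[[1,5],[6,0],[22,1],[26,5],[30,6],[40,0]]
[[1,5],[6,0],[22,12],[25,1],[26,5],[30,6],[40,0]]
[[1,5],[6,0],[22,12],[25,1],[26,5],[30,6],[40,0]]
[[1,5],[6,0],[22,12],[25,1],[26,14],[30,6],[40,0]]
[[1,5],[6,0],[12,14],[17,0],[22,12],[25,1],[26,14],[30,6],[40,0]]
[[1,5],[6,0],[12,14],[17,0],[22,12],[25,1],[26,14],[30,6],[40,0]]
[[1,5],[6,14],[11,0],[12,14],[17,0],[22,12],[25,1],[26,14],[30,6],[40,0]]
[[1,5],[6,14],[11,0],[12,14],[17,0],[22,12],[25,1],[26,14],[30,6],[40,0]]
[[1,5],[6,14],[11,0],[12,14],[17,3],[19,0],[22,12],[25,1],[26,14],[30,6],[40,0]]
[[1,5],[6,14],[11,0],[12,14],[17,3],[19,0],[22,12],[25,1],[26,14],[30,13],[35,6],[40,0]]
[[1,5],[6,14],[11,0],[12,14],[18,3],[19,0],[22,12],[25,1],[26,14],[30,13],[35,6],[40,0]]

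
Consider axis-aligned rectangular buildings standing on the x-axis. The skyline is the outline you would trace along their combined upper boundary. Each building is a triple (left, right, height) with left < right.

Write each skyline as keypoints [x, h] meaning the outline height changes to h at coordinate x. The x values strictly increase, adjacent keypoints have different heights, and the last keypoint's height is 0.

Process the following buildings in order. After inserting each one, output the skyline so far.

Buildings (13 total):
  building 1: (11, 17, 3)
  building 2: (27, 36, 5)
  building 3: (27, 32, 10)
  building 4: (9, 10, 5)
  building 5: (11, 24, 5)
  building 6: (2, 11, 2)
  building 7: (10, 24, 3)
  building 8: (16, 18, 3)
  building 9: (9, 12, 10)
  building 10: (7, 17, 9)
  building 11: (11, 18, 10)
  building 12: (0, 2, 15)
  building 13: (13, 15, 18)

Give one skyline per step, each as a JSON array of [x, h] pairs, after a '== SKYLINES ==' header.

== SKYLINES ==
[[11,3],[17,0]]
[[11,3],[17,0],[27,5],[36,0]]
[[11,3],[17,0],[27,10],[32,5],[36,0]]
[[9,5],[10,0],[11,3],[17,0],[27,10],[32,5],[36,0]]
[[9,5],[10,0],[11,5],[24,0],[27,10],[32,5],[36,0]]
[[2,2],[9,5],[10,2],[11,5],[24,0],[27,10],[32,5],[36,0]]
[[2,2],[9,5],[10,3],[11,5],[24,0],[27,10],[32,5],[36,0]]
[[2,2],[9,5],[10,3],[11,5],[24,0],[27,10],[32,5],[36,0]]
[[2,2],[9,10],[12,5],[24,0],[27,10],[32,5],[36,0]]
[[2,2],[7,9],[9,10],[12,9],[17,5],[24,0],[27,10],[32,5],[36,0]]
[[2,2],[7,9],[9,10],[18,5],[24,0],[27,10],[32,5],[36,0]]
[[0,15],[2,2],[7,9],[9,10],[18,5],[24,0],[27,10],[32,5],[36,0]]
[[0,15],[2,2],[7,9],[9,10],[13,18],[15,10],[18,5],[24,0],[27,10],[32,5],[36,0]]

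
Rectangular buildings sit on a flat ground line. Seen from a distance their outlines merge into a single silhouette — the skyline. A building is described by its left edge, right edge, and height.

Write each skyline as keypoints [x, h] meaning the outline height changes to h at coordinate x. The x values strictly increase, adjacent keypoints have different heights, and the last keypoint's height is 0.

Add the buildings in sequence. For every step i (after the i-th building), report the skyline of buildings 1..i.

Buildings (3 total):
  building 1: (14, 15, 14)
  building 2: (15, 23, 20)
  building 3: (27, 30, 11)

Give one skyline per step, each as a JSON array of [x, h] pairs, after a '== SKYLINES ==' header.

== SKYLINES ==
[[14,14],[15,0]]
[[14,14],[15,20],[23,0]]
[[14,14],[15,20],[23,0],[27,11],[30,0]]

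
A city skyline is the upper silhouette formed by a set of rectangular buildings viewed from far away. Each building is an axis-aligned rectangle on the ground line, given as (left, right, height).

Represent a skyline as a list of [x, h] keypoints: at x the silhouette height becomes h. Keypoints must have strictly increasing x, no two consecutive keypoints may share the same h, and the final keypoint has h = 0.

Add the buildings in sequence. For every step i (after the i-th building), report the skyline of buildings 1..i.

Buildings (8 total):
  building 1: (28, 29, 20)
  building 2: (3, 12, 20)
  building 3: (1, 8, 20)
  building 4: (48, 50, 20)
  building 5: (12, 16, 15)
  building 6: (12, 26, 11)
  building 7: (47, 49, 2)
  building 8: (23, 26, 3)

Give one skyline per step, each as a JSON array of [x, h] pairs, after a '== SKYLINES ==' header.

== SKYLINES ==
[[28,20],[29,0]]
[[3,20],[12,0],[28,20],[29,0]]
[[1,20],[12,0],[28,20],[29,0]]
[[1,20],[12,0],[28,20],[29,0],[48,20],[50,0]]
[[1,20],[12,15],[16,0],[28,20],[29,0],[48,20],[50,0]]
[[1,20],[12,15],[16,11],[26,0],[28,20],[29,0],[48,20],[50,0]]
[[1,20],[12,15],[16,11],[26,0],[28,20],[29,0],[47,2],[48,20],[50,0]]
[[1,20],[12,15],[16,11],[26,0],[28,20],[29,0],[47,2],[48,20],[50,0]]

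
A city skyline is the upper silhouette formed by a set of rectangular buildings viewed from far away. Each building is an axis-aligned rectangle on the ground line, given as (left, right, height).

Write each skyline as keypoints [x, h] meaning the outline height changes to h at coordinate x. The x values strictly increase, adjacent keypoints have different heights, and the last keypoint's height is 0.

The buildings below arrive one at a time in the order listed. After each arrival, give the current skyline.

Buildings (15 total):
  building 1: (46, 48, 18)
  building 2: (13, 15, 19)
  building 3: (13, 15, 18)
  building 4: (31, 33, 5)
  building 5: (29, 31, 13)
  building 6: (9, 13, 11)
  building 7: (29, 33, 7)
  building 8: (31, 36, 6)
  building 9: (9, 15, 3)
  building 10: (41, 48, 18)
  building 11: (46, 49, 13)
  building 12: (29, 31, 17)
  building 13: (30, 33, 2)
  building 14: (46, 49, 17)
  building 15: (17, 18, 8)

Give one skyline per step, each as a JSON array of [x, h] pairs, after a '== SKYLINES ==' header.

== SKYLINES ==
[[46,18],[48,0]]
[[13,19],[15,0],[46,18],[48,0]]
[[13,19],[15,0],[46,18],[48,0]]
[[13,19],[15,0],[31,5],[33,0],[46,18],[48,0]]
[[13,19],[15,0],[29,13],[31,5],[33,0],[46,18],[48,0]]
[[9,11],[13,19],[15,0],[29,13],[31,5],[33,0],[46,18],[48,0]]
[[9,11],[13,19],[15,0],[29,13],[31,7],[33,0],[46,18],[48,0]]
[[9,11],[13,19],[15,0],[29,13],[31,7],[33,6],[36,0],[46,18],[48,0]]
[[9,11],[13,19],[15,0],[29,13],[31,7],[33,6],[36,0],[46,18],[48,0]]
[[9,11],[13,19],[15,0],[29,13],[31,7],[33,6],[36,0],[41,18],[48,0]]
[[9,11],[13,19],[15,0],[29,13],[31,7],[33,6],[36,0],[41,18],[48,13],[49,0]]
[[9,11],[13,19],[15,0],[29,17],[31,7],[33,6],[36,0],[41,18],[48,13],[49,0]]
[[9,11],[13,19],[15,0],[29,17],[31,7],[33,6],[36,0],[41,18],[48,13],[49,0]]
[[9,11],[13,19],[15,0],[29,17],[31,7],[33,6],[36,0],[41,18],[48,17],[49,0]]
[[9,11],[13,19],[15,0],[17,8],[18,0],[29,17],[31,7],[33,6],[36,0],[41,18],[48,17],[49,0]]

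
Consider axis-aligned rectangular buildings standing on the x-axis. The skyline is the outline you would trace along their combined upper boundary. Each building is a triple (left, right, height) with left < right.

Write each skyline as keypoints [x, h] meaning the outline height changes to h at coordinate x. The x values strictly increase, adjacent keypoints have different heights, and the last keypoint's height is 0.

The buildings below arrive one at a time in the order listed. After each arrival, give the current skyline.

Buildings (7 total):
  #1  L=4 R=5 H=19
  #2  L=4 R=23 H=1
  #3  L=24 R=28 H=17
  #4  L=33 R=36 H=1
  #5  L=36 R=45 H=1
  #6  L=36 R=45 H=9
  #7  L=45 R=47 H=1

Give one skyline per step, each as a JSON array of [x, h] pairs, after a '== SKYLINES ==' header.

== SKYLINES ==
[[4,19],[5,0]]
[[4,19],[5,1],[23,0]]
[[4,19],[5,1],[23,0],[24,17],[28,0]]
[[4,19],[5,1],[23,0],[24,17],[28,0],[33,1],[36,0]]
[[4,19],[5,1],[23,0],[24,17],[28,0],[33,1],[45,0]]
[[4,19],[5,1],[23,0],[24,17],[28,0],[33,1],[36,9],[45,0]]
[[4,19],[5,1],[23,0],[24,17],[28,0],[33,1],[36,9],[45,1],[47,0]]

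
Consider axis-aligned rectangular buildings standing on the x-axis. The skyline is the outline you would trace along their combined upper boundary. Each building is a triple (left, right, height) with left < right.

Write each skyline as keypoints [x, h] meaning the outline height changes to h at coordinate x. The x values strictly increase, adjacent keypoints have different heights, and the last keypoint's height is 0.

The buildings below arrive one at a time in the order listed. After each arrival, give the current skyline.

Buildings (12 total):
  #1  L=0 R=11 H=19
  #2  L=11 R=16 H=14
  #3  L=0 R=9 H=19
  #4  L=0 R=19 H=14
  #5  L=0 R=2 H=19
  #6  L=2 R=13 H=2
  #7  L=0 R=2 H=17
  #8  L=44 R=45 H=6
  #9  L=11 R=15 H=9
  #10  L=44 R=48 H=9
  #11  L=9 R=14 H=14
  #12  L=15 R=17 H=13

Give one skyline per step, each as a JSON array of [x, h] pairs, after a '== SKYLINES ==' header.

== SKYLINES ==
[[0,19],[11,0]]
[[0,19],[11,14],[16,0]]
[[0,19],[11,14],[16,0]]
[[0,19],[11,14],[19,0]]
[[0,19],[11,14],[19,0]]
[[0,19],[11,14],[19,0]]
[[0,19],[11,14],[19,0]]
[[0,19],[11,14],[19,0],[44,6],[45,0]]
[[0,19],[11,14],[19,0],[44,6],[45,0]]
[[0,19],[11,14],[19,0],[44,9],[48,0]]
[[0,19],[11,14],[19,0],[44,9],[48,0]]
[[0,19],[11,14],[19,0],[44,9],[48,0]]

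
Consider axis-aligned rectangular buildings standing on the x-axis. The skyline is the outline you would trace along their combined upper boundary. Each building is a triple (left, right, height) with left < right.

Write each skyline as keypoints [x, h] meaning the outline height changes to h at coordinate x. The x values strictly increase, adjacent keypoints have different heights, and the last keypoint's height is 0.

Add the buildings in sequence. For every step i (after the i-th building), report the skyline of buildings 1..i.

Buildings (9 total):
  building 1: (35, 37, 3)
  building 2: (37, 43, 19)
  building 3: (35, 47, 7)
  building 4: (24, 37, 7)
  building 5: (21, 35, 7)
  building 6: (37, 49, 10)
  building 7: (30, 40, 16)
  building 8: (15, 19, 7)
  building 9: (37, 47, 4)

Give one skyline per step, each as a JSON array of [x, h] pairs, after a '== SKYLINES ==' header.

== SKYLINES ==
[[35,3],[37,0]]
[[35,3],[37,19],[43,0]]
[[35,7],[37,19],[43,7],[47,0]]
[[24,7],[37,19],[43,7],[47,0]]
[[21,7],[37,19],[43,7],[47,0]]
[[21,7],[37,19],[43,10],[49,0]]
[[21,7],[30,16],[37,19],[43,10],[49,0]]
[[15,7],[19,0],[21,7],[30,16],[37,19],[43,10],[49,0]]
[[15,7],[19,0],[21,7],[30,16],[37,19],[43,10],[49,0]]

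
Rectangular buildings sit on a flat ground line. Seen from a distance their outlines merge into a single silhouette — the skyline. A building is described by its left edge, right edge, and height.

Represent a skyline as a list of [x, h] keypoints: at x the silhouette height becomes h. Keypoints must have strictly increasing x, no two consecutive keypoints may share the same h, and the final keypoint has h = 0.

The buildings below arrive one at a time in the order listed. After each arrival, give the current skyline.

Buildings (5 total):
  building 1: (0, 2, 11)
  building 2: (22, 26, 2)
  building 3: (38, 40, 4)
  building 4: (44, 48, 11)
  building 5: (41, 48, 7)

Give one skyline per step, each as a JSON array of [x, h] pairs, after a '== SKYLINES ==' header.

== SKYLINES ==
[[0,11],[2,0]]
[[0,11],[2,0],[22,2],[26,0]]
[[0,11],[2,0],[22,2],[26,0],[38,4],[40,0]]
[[0,11],[2,0],[22,2],[26,0],[38,4],[40,0],[44,11],[48,0]]
[[0,11],[2,0],[22,2],[26,0],[38,4],[40,0],[41,7],[44,11],[48,0]]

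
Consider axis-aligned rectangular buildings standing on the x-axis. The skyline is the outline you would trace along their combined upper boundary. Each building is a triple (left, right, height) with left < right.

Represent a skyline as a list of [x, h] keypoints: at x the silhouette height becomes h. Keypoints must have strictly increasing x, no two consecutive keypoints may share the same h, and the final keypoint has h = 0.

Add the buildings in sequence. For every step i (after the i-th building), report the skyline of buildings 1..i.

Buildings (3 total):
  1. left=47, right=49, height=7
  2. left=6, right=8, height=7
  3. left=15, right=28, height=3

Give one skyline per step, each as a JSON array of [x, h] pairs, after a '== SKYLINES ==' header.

== SKYLINES ==
[[47,7],[49,0]]
[[6,7],[8,0],[47,7],[49,0]]
[[6,7],[8,0],[15,3],[28,0],[47,7],[49,0]]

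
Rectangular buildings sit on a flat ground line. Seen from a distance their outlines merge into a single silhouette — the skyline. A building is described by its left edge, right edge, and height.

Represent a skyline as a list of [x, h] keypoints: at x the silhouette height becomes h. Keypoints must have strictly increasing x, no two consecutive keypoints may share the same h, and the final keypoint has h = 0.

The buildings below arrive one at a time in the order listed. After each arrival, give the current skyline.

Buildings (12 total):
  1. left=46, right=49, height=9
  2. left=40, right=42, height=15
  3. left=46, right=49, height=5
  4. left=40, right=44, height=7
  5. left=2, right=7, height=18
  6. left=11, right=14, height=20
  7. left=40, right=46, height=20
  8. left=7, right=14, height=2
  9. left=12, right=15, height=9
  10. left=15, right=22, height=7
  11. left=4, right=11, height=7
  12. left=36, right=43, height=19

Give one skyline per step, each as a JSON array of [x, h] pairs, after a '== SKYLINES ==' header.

== SKYLINES ==
[[46,9],[49,0]]
[[40,15],[42,0],[46,9],[49,0]]
[[40,15],[42,0],[46,9],[49,0]]
[[40,15],[42,7],[44,0],[46,9],[49,0]]
[[2,18],[7,0],[40,15],[42,7],[44,0],[46,9],[49,0]]
[[2,18],[7,0],[11,20],[14,0],[40,15],[42,7],[44,0],[46,9],[49,0]]
[[2,18],[7,0],[11,20],[14,0],[40,20],[46,9],[49,0]]
[[2,18],[7,2],[11,20],[14,0],[40,20],[46,9],[49,0]]
[[2,18],[7,2],[11,20],[14,9],[15,0],[40,20],[46,9],[49,0]]
[[2,18],[7,2],[11,20],[14,9],[15,7],[22,0],[40,20],[46,9],[49,0]]
[[2,18],[7,7],[11,20],[14,9],[15,7],[22,0],[40,20],[46,9],[49,0]]
[[2,18],[7,7],[11,20],[14,9],[15,7],[22,0],[36,19],[40,20],[46,9],[49,0]]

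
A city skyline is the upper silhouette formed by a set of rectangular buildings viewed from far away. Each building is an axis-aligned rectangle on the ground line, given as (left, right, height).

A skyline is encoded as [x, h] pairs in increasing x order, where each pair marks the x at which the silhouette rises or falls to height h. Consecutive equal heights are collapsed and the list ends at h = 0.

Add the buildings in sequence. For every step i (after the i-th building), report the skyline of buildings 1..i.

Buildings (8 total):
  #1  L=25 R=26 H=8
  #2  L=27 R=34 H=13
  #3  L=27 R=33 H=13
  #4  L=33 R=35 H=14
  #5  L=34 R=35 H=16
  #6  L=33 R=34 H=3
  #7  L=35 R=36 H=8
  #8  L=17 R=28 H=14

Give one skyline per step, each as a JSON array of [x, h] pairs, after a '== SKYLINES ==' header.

== SKYLINES ==
[[25,8],[26,0]]
[[25,8],[26,0],[27,13],[34,0]]
[[25,8],[26,0],[27,13],[34,0]]
[[25,8],[26,0],[27,13],[33,14],[35,0]]
[[25,8],[26,0],[27,13],[33,14],[34,16],[35,0]]
[[25,8],[26,0],[27,13],[33,14],[34,16],[35,0]]
[[25,8],[26,0],[27,13],[33,14],[34,16],[35,8],[36,0]]
[[17,14],[28,13],[33,14],[34,16],[35,8],[36,0]]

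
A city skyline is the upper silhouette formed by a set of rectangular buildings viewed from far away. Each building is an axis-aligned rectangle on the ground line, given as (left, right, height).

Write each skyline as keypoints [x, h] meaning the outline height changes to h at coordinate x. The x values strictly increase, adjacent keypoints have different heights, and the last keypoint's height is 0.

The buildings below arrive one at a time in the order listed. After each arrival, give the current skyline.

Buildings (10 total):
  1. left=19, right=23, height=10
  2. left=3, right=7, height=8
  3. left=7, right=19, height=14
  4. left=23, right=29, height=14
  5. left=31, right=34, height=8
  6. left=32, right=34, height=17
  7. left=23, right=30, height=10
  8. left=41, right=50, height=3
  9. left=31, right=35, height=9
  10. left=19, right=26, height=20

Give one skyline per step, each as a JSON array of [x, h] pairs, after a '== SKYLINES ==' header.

== SKYLINES ==
[[19,10],[23,0]]
[[3,8],[7,0],[19,10],[23,0]]
[[3,8],[7,14],[19,10],[23,0]]
[[3,8],[7,14],[19,10],[23,14],[29,0]]
[[3,8],[7,14],[19,10],[23,14],[29,0],[31,8],[34,0]]
[[3,8],[7,14],[19,10],[23,14],[29,0],[31,8],[32,17],[34,0]]
[[3,8],[7,14],[19,10],[23,14],[29,10],[30,0],[31,8],[32,17],[34,0]]
[[3,8],[7,14],[19,10],[23,14],[29,10],[30,0],[31,8],[32,17],[34,0],[41,3],[50,0]]
[[3,8],[7,14],[19,10],[23,14],[29,10],[30,0],[31,9],[32,17],[34,9],[35,0],[41,3],[50,0]]
[[3,8],[7,14],[19,20],[26,14],[29,10],[30,0],[31,9],[32,17],[34,9],[35,0],[41,3],[50,0]]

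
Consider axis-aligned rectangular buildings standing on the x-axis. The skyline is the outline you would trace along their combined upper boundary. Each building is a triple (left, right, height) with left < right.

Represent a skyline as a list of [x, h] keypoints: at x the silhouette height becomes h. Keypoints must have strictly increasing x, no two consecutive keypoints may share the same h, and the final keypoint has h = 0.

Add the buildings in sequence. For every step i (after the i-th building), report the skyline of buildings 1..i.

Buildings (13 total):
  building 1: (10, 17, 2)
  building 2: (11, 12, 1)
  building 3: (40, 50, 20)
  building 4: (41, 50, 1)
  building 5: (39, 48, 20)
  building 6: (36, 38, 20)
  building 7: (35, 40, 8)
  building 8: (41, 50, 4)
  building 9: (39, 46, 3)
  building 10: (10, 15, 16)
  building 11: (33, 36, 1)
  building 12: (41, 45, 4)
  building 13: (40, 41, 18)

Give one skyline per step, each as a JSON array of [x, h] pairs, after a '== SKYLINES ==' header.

== SKYLINES ==
[[10,2],[17,0]]
[[10,2],[17,0]]
[[10,2],[17,0],[40,20],[50,0]]
[[10,2],[17,0],[40,20],[50,0]]
[[10,2],[17,0],[39,20],[50,0]]
[[10,2],[17,0],[36,20],[38,0],[39,20],[50,0]]
[[10,2],[17,0],[35,8],[36,20],[38,8],[39,20],[50,0]]
[[10,2],[17,0],[35,8],[36,20],[38,8],[39,20],[50,0]]
[[10,2],[17,0],[35,8],[36,20],[38,8],[39,20],[50,0]]
[[10,16],[15,2],[17,0],[35,8],[36,20],[38,8],[39,20],[50,0]]
[[10,16],[15,2],[17,0],[33,1],[35,8],[36,20],[38,8],[39,20],[50,0]]
[[10,16],[15,2],[17,0],[33,1],[35,8],[36,20],[38,8],[39,20],[50,0]]
[[10,16],[15,2],[17,0],[33,1],[35,8],[36,20],[38,8],[39,20],[50,0]]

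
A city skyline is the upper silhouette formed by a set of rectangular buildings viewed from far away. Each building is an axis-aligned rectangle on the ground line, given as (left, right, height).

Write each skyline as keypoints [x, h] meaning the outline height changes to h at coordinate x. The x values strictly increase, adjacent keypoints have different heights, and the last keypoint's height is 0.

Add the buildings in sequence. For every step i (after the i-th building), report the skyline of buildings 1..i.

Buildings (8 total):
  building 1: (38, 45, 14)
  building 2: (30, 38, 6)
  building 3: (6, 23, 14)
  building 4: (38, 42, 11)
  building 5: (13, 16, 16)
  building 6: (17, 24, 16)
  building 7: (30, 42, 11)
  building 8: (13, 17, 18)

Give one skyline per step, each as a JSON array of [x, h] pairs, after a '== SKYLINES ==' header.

== SKYLINES ==
[[38,14],[45,0]]
[[30,6],[38,14],[45,0]]
[[6,14],[23,0],[30,6],[38,14],[45,0]]
[[6,14],[23,0],[30,6],[38,14],[45,0]]
[[6,14],[13,16],[16,14],[23,0],[30,6],[38,14],[45,0]]
[[6,14],[13,16],[16,14],[17,16],[24,0],[30,6],[38,14],[45,0]]
[[6,14],[13,16],[16,14],[17,16],[24,0],[30,11],[38,14],[45,0]]
[[6,14],[13,18],[17,16],[24,0],[30,11],[38,14],[45,0]]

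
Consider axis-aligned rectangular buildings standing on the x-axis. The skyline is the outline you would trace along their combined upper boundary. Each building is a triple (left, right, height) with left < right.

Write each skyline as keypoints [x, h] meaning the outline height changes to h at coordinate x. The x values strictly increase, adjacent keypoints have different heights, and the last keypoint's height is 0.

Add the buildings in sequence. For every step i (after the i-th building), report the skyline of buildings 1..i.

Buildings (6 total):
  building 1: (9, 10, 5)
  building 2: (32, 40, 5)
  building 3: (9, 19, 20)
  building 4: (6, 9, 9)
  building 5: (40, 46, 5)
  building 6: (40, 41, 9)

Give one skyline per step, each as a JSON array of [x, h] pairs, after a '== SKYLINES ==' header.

== SKYLINES ==
[[9,5],[10,0]]
[[9,5],[10,0],[32,5],[40,0]]
[[9,20],[19,0],[32,5],[40,0]]
[[6,9],[9,20],[19,0],[32,5],[40,0]]
[[6,9],[9,20],[19,0],[32,5],[46,0]]
[[6,9],[9,20],[19,0],[32,5],[40,9],[41,5],[46,0]]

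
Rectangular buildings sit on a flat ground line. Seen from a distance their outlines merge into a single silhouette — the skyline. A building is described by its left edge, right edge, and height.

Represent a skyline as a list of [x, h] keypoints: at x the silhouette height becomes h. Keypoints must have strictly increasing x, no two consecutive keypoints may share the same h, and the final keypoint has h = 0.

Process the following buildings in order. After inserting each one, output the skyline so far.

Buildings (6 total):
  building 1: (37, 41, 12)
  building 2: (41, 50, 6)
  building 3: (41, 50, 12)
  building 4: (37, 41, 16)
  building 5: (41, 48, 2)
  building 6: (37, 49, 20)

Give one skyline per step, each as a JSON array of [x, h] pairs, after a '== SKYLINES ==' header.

== SKYLINES ==
[[37,12],[41,0]]
[[37,12],[41,6],[50,0]]
[[37,12],[50,0]]
[[37,16],[41,12],[50,0]]
[[37,16],[41,12],[50,0]]
[[37,20],[49,12],[50,0]]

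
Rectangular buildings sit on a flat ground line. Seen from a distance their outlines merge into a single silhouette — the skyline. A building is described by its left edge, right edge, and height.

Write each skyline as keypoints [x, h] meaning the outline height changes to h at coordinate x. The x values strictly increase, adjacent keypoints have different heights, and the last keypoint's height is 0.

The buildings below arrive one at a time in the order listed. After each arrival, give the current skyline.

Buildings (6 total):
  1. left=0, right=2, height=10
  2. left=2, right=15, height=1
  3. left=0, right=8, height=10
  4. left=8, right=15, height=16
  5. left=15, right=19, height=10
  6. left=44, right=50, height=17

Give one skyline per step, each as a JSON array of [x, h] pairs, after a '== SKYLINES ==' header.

== SKYLINES ==
[[0,10],[2,0]]
[[0,10],[2,1],[15,0]]
[[0,10],[8,1],[15,0]]
[[0,10],[8,16],[15,0]]
[[0,10],[8,16],[15,10],[19,0]]
[[0,10],[8,16],[15,10],[19,0],[44,17],[50,0]]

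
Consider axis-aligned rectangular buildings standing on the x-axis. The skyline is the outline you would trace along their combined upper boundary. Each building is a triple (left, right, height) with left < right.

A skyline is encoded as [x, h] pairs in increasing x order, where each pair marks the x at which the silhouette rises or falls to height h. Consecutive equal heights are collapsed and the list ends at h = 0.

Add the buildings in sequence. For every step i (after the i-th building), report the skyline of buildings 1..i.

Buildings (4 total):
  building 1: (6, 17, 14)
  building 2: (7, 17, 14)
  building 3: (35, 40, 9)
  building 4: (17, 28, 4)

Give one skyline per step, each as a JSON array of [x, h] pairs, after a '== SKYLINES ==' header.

== SKYLINES ==
[[6,14],[17,0]]
[[6,14],[17,0]]
[[6,14],[17,0],[35,9],[40,0]]
[[6,14],[17,4],[28,0],[35,9],[40,0]]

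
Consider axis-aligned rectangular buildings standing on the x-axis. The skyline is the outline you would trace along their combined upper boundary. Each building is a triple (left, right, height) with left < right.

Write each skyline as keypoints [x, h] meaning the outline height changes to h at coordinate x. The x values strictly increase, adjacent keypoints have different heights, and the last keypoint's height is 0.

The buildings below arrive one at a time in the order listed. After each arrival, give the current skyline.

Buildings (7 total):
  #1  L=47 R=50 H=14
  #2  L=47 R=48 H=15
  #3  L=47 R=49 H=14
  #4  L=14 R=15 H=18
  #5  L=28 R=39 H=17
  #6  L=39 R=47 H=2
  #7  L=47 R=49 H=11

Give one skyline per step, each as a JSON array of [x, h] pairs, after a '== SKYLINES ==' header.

== SKYLINES ==
[[47,14],[50,0]]
[[47,15],[48,14],[50,0]]
[[47,15],[48,14],[50,0]]
[[14,18],[15,0],[47,15],[48,14],[50,0]]
[[14,18],[15,0],[28,17],[39,0],[47,15],[48,14],[50,0]]
[[14,18],[15,0],[28,17],[39,2],[47,15],[48,14],[50,0]]
[[14,18],[15,0],[28,17],[39,2],[47,15],[48,14],[50,0]]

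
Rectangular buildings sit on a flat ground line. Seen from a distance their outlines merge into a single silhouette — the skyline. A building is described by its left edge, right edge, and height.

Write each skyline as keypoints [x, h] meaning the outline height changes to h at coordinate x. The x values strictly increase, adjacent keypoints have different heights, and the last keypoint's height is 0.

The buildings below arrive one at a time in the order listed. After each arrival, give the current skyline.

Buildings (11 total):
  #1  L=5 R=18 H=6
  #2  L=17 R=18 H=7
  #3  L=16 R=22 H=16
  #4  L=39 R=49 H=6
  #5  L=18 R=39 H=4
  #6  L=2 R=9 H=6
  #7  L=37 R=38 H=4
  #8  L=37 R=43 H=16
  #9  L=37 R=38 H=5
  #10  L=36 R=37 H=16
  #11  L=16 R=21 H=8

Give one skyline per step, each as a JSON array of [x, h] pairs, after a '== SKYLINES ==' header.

== SKYLINES ==
[[5,6],[18,0]]
[[5,6],[17,7],[18,0]]
[[5,6],[16,16],[22,0]]
[[5,6],[16,16],[22,0],[39,6],[49,0]]
[[5,6],[16,16],[22,4],[39,6],[49,0]]
[[2,6],[16,16],[22,4],[39,6],[49,0]]
[[2,6],[16,16],[22,4],[39,6],[49,0]]
[[2,6],[16,16],[22,4],[37,16],[43,6],[49,0]]
[[2,6],[16,16],[22,4],[37,16],[43,6],[49,0]]
[[2,6],[16,16],[22,4],[36,16],[43,6],[49,0]]
[[2,6],[16,16],[22,4],[36,16],[43,6],[49,0]]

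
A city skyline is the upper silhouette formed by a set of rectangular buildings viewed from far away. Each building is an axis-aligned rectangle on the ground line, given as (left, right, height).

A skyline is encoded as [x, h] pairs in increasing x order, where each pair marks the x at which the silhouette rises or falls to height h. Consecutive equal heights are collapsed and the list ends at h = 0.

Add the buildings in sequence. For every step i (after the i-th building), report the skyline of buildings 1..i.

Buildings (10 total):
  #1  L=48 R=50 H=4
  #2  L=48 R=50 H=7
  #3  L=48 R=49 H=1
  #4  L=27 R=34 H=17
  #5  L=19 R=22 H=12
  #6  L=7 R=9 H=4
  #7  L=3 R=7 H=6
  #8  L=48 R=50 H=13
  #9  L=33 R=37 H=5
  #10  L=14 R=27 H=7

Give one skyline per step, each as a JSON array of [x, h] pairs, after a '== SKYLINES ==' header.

== SKYLINES ==
[[48,4],[50,0]]
[[48,7],[50,0]]
[[48,7],[50,0]]
[[27,17],[34,0],[48,7],[50,0]]
[[19,12],[22,0],[27,17],[34,0],[48,7],[50,0]]
[[7,4],[9,0],[19,12],[22,0],[27,17],[34,0],[48,7],[50,0]]
[[3,6],[7,4],[9,0],[19,12],[22,0],[27,17],[34,0],[48,7],[50,0]]
[[3,6],[7,4],[9,0],[19,12],[22,0],[27,17],[34,0],[48,13],[50,0]]
[[3,6],[7,4],[9,0],[19,12],[22,0],[27,17],[34,5],[37,0],[48,13],[50,0]]
[[3,6],[7,4],[9,0],[14,7],[19,12],[22,7],[27,17],[34,5],[37,0],[48,13],[50,0]]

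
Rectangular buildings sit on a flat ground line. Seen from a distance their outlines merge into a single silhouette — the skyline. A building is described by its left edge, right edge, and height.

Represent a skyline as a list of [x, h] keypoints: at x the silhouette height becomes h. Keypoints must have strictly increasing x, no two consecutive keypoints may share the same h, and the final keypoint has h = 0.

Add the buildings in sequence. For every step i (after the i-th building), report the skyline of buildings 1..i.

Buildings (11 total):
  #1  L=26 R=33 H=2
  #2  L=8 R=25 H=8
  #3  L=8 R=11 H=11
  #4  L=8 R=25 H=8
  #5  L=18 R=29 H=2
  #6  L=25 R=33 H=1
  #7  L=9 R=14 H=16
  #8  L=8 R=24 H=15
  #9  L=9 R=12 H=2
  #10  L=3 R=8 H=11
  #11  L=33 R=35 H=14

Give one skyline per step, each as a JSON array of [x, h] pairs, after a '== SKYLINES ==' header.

== SKYLINES ==
[[26,2],[33,0]]
[[8,8],[25,0],[26,2],[33,0]]
[[8,11],[11,8],[25,0],[26,2],[33,0]]
[[8,11],[11,8],[25,0],[26,2],[33,0]]
[[8,11],[11,8],[25,2],[33,0]]
[[8,11],[11,8],[25,2],[33,0]]
[[8,11],[9,16],[14,8],[25,2],[33,0]]
[[8,15],[9,16],[14,15],[24,8],[25,2],[33,0]]
[[8,15],[9,16],[14,15],[24,8],[25,2],[33,0]]
[[3,11],[8,15],[9,16],[14,15],[24,8],[25,2],[33,0]]
[[3,11],[8,15],[9,16],[14,15],[24,8],[25,2],[33,14],[35,0]]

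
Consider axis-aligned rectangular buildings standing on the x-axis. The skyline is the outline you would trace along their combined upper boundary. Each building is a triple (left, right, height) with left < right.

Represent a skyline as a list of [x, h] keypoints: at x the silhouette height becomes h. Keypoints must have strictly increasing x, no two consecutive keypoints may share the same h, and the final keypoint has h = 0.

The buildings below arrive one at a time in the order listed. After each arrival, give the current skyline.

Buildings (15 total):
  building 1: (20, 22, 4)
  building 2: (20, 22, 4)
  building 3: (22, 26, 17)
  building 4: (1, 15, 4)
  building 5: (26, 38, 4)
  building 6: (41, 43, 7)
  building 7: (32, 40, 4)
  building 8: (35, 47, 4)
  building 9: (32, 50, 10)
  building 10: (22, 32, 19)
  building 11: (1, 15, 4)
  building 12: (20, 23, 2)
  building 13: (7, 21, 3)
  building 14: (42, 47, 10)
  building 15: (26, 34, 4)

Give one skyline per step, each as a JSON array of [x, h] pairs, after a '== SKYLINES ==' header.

== SKYLINES ==
[[20,4],[22,0]]
[[20,4],[22,0]]
[[20,4],[22,17],[26,0]]
[[1,4],[15,0],[20,4],[22,17],[26,0]]
[[1,4],[15,0],[20,4],[22,17],[26,4],[38,0]]
[[1,4],[15,0],[20,4],[22,17],[26,4],[38,0],[41,7],[43,0]]
[[1,4],[15,0],[20,4],[22,17],[26,4],[40,0],[41,7],[43,0]]
[[1,4],[15,0],[20,4],[22,17],[26,4],[41,7],[43,4],[47,0]]
[[1,4],[15,0],[20,4],[22,17],[26,4],[32,10],[50,0]]
[[1,4],[15,0],[20,4],[22,19],[32,10],[50,0]]
[[1,4],[15,0],[20,4],[22,19],[32,10],[50,0]]
[[1,4],[15,0],[20,4],[22,19],[32,10],[50,0]]
[[1,4],[15,3],[20,4],[22,19],[32,10],[50,0]]
[[1,4],[15,3],[20,4],[22,19],[32,10],[50,0]]
[[1,4],[15,3],[20,4],[22,19],[32,10],[50,0]]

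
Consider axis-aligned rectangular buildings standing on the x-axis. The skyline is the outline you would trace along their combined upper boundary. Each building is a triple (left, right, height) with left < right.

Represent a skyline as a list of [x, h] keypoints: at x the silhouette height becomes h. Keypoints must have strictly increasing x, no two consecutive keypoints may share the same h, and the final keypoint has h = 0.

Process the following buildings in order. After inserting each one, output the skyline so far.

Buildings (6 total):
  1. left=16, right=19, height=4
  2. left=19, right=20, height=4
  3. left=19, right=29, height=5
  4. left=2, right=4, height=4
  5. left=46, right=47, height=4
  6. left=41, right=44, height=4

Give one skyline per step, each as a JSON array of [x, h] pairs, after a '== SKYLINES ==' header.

== SKYLINES ==
[[16,4],[19,0]]
[[16,4],[20,0]]
[[16,4],[19,5],[29,0]]
[[2,4],[4,0],[16,4],[19,5],[29,0]]
[[2,4],[4,0],[16,4],[19,5],[29,0],[46,4],[47,0]]
[[2,4],[4,0],[16,4],[19,5],[29,0],[41,4],[44,0],[46,4],[47,0]]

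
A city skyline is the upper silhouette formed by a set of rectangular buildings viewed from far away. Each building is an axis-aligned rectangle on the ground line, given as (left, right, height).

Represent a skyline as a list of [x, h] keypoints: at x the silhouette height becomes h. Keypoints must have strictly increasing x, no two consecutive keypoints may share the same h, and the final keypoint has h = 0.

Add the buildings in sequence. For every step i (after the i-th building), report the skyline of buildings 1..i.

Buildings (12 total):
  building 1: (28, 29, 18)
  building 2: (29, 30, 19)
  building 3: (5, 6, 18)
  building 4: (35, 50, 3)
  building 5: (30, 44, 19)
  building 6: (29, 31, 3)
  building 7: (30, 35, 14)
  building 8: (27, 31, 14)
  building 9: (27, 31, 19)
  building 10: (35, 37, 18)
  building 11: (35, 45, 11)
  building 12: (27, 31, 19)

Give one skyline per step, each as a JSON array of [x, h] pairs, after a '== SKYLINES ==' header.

== SKYLINES ==
[[28,18],[29,0]]
[[28,18],[29,19],[30,0]]
[[5,18],[6,0],[28,18],[29,19],[30,0]]
[[5,18],[6,0],[28,18],[29,19],[30,0],[35,3],[50,0]]
[[5,18],[6,0],[28,18],[29,19],[44,3],[50,0]]
[[5,18],[6,0],[28,18],[29,19],[44,3],[50,0]]
[[5,18],[6,0],[28,18],[29,19],[44,3],[50,0]]
[[5,18],[6,0],[27,14],[28,18],[29,19],[44,3],[50,0]]
[[5,18],[6,0],[27,19],[44,3],[50,0]]
[[5,18],[6,0],[27,19],[44,3],[50,0]]
[[5,18],[6,0],[27,19],[44,11],[45,3],[50,0]]
[[5,18],[6,0],[27,19],[44,11],[45,3],[50,0]]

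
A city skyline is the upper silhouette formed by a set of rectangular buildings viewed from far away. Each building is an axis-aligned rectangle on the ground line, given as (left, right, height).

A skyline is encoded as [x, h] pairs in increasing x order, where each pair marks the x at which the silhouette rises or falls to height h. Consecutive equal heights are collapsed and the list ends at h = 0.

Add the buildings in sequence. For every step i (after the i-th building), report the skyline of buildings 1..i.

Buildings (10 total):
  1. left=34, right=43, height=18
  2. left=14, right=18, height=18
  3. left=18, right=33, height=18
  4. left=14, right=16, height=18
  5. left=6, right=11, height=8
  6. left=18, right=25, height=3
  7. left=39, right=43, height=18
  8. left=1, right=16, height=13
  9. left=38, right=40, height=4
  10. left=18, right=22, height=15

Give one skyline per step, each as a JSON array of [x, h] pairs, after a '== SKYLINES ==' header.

== SKYLINES ==
[[34,18],[43,0]]
[[14,18],[18,0],[34,18],[43,0]]
[[14,18],[33,0],[34,18],[43,0]]
[[14,18],[33,0],[34,18],[43,0]]
[[6,8],[11,0],[14,18],[33,0],[34,18],[43,0]]
[[6,8],[11,0],[14,18],[33,0],[34,18],[43,0]]
[[6,8],[11,0],[14,18],[33,0],[34,18],[43,0]]
[[1,13],[14,18],[33,0],[34,18],[43,0]]
[[1,13],[14,18],[33,0],[34,18],[43,0]]
[[1,13],[14,18],[33,0],[34,18],[43,0]]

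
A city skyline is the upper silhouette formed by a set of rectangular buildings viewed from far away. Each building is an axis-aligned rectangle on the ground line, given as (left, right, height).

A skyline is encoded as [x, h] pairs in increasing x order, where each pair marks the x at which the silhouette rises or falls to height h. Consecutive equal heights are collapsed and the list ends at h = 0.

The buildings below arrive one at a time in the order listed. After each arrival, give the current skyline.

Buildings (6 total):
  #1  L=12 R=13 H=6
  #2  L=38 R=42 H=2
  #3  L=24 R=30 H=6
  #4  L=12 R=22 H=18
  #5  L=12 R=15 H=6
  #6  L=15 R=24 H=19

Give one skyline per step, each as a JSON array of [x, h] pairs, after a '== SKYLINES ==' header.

== SKYLINES ==
[[12,6],[13,0]]
[[12,6],[13,0],[38,2],[42,0]]
[[12,6],[13,0],[24,6],[30,0],[38,2],[42,0]]
[[12,18],[22,0],[24,6],[30,0],[38,2],[42,0]]
[[12,18],[22,0],[24,6],[30,0],[38,2],[42,0]]
[[12,18],[15,19],[24,6],[30,0],[38,2],[42,0]]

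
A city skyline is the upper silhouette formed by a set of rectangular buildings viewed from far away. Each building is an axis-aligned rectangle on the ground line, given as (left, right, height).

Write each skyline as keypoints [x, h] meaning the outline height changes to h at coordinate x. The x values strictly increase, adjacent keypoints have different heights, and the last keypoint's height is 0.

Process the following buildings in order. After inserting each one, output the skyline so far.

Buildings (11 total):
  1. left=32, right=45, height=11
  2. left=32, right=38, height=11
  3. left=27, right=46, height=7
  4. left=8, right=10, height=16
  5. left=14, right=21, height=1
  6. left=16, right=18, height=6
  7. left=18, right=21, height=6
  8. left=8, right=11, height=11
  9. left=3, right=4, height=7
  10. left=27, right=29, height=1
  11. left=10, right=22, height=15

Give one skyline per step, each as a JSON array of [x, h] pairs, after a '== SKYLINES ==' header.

== SKYLINES ==
[[32,11],[45,0]]
[[32,11],[45,0]]
[[27,7],[32,11],[45,7],[46,0]]
[[8,16],[10,0],[27,7],[32,11],[45,7],[46,0]]
[[8,16],[10,0],[14,1],[21,0],[27,7],[32,11],[45,7],[46,0]]
[[8,16],[10,0],[14,1],[16,6],[18,1],[21,0],[27,7],[32,11],[45,7],[46,0]]
[[8,16],[10,0],[14,1],[16,6],[21,0],[27,7],[32,11],[45,7],[46,0]]
[[8,16],[10,11],[11,0],[14,1],[16,6],[21,0],[27,7],[32,11],[45,7],[46,0]]
[[3,7],[4,0],[8,16],[10,11],[11,0],[14,1],[16,6],[21,0],[27,7],[32,11],[45,7],[46,0]]
[[3,7],[4,0],[8,16],[10,11],[11,0],[14,1],[16,6],[21,0],[27,7],[32,11],[45,7],[46,0]]
[[3,7],[4,0],[8,16],[10,15],[22,0],[27,7],[32,11],[45,7],[46,0]]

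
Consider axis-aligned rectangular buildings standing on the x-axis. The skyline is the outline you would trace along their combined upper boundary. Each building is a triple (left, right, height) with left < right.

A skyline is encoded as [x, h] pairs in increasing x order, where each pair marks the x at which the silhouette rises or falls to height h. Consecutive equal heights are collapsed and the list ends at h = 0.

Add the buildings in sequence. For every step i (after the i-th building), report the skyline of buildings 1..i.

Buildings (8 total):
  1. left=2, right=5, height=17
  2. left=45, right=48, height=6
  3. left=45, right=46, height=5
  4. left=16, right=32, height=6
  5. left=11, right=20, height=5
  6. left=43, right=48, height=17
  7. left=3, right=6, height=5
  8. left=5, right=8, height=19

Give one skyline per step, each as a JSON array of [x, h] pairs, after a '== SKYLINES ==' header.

== SKYLINES ==
[[2,17],[5,0]]
[[2,17],[5,0],[45,6],[48,0]]
[[2,17],[5,0],[45,6],[48,0]]
[[2,17],[5,0],[16,6],[32,0],[45,6],[48,0]]
[[2,17],[5,0],[11,5],[16,6],[32,0],[45,6],[48,0]]
[[2,17],[5,0],[11,5],[16,6],[32,0],[43,17],[48,0]]
[[2,17],[5,5],[6,0],[11,5],[16,6],[32,0],[43,17],[48,0]]
[[2,17],[5,19],[8,0],[11,5],[16,6],[32,0],[43,17],[48,0]]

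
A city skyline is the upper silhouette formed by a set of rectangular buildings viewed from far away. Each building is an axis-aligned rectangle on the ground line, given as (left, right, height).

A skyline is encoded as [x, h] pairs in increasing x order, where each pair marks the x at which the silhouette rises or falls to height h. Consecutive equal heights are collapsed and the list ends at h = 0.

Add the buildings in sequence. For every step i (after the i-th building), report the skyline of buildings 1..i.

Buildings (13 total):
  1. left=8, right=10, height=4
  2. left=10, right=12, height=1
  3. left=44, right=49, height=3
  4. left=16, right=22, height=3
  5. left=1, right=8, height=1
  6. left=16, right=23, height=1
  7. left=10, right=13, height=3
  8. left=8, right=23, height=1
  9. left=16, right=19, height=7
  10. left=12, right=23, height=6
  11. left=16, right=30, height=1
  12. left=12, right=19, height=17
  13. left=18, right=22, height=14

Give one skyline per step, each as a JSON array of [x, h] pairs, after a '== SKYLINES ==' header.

== SKYLINES ==
[[8,4],[10,0]]
[[8,4],[10,1],[12,0]]
[[8,4],[10,1],[12,0],[44,3],[49,0]]
[[8,4],[10,1],[12,0],[16,3],[22,0],[44,3],[49,0]]
[[1,1],[8,4],[10,1],[12,0],[16,3],[22,0],[44,3],[49,0]]
[[1,1],[8,4],[10,1],[12,0],[16,3],[22,1],[23,0],[44,3],[49,0]]
[[1,1],[8,4],[10,3],[13,0],[16,3],[22,1],[23,0],[44,3],[49,0]]
[[1,1],[8,4],[10,3],[13,1],[16,3],[22,1],[23,0],[44,3],[49,0]]
[[1,1],[8,4],[10,3],[13,1],[16,7],[19,3],[22,1],[23,0],[44,3],[49,0]]
[[1,1],[8,4],[10,3],[12,6],[16,7],[19,6],[23,0],[44,3],[49,0]]
[[1,1],[8,4],[10,3],[12,6],[16,7],[19,6],[23,1],[30,0],[44,3],[49,0]]
[[1,1],[8,4],[10,3],[12,17],[19,6],[23,1],[30,0],[44,3],[49,0]]
[[1,1],[8,4],[10,3],[12,17],[19,14],[22,6],[23,1],[30,0],[44,3],[49,0]]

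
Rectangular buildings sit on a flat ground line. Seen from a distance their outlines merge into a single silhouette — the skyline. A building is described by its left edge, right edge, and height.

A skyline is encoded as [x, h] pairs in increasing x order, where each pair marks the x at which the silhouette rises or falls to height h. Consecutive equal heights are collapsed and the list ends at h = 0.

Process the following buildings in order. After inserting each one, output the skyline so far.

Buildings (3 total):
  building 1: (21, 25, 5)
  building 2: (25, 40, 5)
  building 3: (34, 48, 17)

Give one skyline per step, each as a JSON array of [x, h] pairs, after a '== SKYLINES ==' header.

== SKYLINES ==
[[21,5],[25,0]]
[[21,5],[40,0]]
[[21,5],[34,17],[48,0]]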